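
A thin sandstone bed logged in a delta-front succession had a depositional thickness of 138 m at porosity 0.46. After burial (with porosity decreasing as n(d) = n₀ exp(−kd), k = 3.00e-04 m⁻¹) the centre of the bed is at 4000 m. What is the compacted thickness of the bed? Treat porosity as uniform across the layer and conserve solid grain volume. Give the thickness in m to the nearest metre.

Working in km (1 km = 1000 m; k in km⁻¹ = k in m⁻¹ × 1000):
Porosity at 4 km: n = 0.46·exp(−0.3×4) = 0.1385
Solid-volume conservation: h(1−n) = h₀(1−n₀) ⇒ h = h₀·(1−n₀)/(1−n)
h = 0.138 × (1 − 0.46)/(1 − 0.1385) = 0.138 × 0.6268 = 0.0865 km

87 m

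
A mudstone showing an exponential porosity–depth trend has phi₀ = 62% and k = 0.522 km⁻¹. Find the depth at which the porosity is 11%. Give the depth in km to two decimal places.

3.31 km

Invert Athy's law: Z = ln(phi₀/phi) / k
Z = ln(0.62/0.11) / 0.522 = ln(5.636) / 0.522 = 1.7292 / 0.522 = 3.313 km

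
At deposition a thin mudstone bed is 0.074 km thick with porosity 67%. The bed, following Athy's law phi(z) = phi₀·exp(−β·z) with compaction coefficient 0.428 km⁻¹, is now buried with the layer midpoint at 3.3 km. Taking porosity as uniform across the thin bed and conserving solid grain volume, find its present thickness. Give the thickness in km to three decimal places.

Porosity at 3.3 km: phi = 0.67·exp(−0.428×3.3) = 0.1632
Solid-volume conservation: h(1−phi) = h₀(1−phi₀) ⇒ h = h₀·(1−phi₀)/(1−phi)
h = 0.074 × (1 − 0.67)/(1 − 0.1632) = 0.074 × 0.3944 = 0.0292 km

0.029 km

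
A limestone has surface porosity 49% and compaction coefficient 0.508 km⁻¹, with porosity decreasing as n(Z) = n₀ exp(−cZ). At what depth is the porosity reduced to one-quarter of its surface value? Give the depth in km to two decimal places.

2.73 km

n/n₀ = 1/4 ⇒ exp(−c·Z) = 1/4 ⇒ Z = ln(4) / c
Z = 1.3863 / 0.508 = 2.729 km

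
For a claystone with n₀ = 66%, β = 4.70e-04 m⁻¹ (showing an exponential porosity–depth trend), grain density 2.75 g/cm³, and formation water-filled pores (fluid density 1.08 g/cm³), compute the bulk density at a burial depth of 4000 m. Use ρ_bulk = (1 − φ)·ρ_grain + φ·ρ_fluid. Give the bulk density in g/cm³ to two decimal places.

2.58 g/cm³

Working in km (1 km = 1000 m; β in km⁻¹ = β in m⁻¹ × 1000):
Porosity at depth: n = 0.66·exp(−0.47×4) = 0.66×0.1526 = 0.1007
Bulk density: ρ_b = (1−n)ρ_g + n·ρ_f = 0.8993×2.75 + 0.1007×1.08
       = 2.473 + 0.109 = 2.582 g/cm³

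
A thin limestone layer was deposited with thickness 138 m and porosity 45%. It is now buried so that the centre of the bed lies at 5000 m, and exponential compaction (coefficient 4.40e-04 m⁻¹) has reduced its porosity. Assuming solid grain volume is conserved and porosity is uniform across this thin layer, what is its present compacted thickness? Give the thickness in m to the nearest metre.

Working in km (1 km = 1000 m; β in km⁻¹ = β in m⁻¹ × 1000):
Porosity at 5 km: φ = 0.45·exp(−0.44×5) = 0.0499
Solid-volume conservation: h(1−φ) = h₀(1−φ₀) ⇒ h = h₀·(1−φ₀)/(1−φ)
h = 0.138 × (1 − 0.45)/(1 − 0.0499) = 0.138 × 0.5789 = 0.0799 km

80 m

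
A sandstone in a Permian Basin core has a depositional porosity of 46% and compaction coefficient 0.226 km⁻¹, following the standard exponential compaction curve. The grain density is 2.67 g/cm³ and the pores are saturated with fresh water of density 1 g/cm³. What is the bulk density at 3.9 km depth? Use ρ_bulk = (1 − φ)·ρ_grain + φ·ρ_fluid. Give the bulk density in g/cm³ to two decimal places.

2.35 g/cm³

Porosity at depth: φ = 0.46·exp(−0.226×3.9) = 0.46×0.4142 = 0.1905
Bulk density: ρ_b = (1−φ)ρ_g + φ·ρ_f = 0.8095×2.67 + 0.1905×1
       = 2.161 + 0.191 = 2.352 g/cm³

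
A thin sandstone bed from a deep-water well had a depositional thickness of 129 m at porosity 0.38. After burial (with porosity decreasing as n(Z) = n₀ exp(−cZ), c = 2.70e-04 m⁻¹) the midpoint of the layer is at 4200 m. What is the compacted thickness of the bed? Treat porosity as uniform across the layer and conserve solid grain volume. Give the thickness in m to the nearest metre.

91 m

Working in km (1 km = 1000 m; c in km⁻¹ = c in m⁻¹ × 1000):
Porosity at 4.2 km: n = 0.38·exp(−0.27×4.2) = 0.1223
Solid-volume conservation: h(1−n) = h₀(1−n₀) ⇒ h = h₀·(1−n₀)/(1−n)
h = 0.129 × (1 − 0.38)/(1 − 0.1223) = 0.129 × 0.7064 = 0.0911 km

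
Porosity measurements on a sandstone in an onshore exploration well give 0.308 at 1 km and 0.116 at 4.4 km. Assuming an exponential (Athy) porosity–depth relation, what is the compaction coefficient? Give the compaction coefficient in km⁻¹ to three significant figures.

Athy: phi(z) = phi₀ e^(−βz) ⇒ phi₁/phi₂ = e^{β(z₂−z₁)} ⇒ β = ln(phi₁/phi₂)/(z₂−z₁)
β = ln(0.308/0.116) / (4.4 − 1) = ln(2.655) / 3.4 = 0.9765 / 3.4 = 0.2872 km⁻¹

0.287 km⁻¹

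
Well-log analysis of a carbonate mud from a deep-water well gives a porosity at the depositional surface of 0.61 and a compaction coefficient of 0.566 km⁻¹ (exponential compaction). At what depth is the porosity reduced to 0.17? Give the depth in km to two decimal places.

Invert Athy's law: Z = ln(φ₀/φ) / k
Z = ln(0.61/0.17) / 0.566 = ln(3.588) / 0.566 = 1.2777 / 0.566 = 2.257 km

2.26 km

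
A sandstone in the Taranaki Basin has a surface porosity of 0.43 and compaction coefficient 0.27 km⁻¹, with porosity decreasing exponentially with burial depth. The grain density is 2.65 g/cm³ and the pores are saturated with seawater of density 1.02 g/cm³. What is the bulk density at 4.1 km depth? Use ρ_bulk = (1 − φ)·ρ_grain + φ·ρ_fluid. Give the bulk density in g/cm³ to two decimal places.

2.42 g/cm³

Porosity at depth: φ = 0.43·exp(−0.27×4.1) = 0.43×0.3305 = 0.1421
Bulk density: ρ_b = (1−φ)ρ_g + φ·ρ_f = 0.8579×2.65 + 0.1421×1.02
       = 2.273 + 0.145 = 2.418 g/cm³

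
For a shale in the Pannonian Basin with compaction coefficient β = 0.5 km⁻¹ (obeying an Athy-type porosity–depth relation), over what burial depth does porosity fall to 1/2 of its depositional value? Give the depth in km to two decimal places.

1.39 km

φ/φ₀ = 1/2 ⇒ exp(−β·d) = 1/2 ⇒ d = ln(2) / β
d = 0.6931 / 0.5 = 1.386 km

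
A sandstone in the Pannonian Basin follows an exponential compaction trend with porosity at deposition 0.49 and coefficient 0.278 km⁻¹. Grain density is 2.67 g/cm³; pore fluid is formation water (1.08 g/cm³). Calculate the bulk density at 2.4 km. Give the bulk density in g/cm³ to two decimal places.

Porosity at depth: φ = 0.49·exp(−0.278×2.4) = 0.49×0.5131 = 0.2514
Bulk density: ρ_b = (1−φ)ρ_g + φ·ρ_f = 0.7486×2.67 + 0.2514×1.08
       = 1.999 + 0.272 = 2.270 g/cm³

2.27 g/cm³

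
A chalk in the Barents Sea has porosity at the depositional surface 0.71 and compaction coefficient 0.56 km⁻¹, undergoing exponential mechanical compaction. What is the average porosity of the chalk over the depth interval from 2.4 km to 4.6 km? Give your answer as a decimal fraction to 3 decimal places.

⟨phi⟩ = (1/(d₂−d₁)) ∫ phi₀ e^(−βd) dd = phi₀·(e^(−β·d₁) − e^(−β·d₂)) / (β·(d₂−d₁))
e^(−0.56×2.4) = 0.2608; e^(−0.56×4.6) = 0.0761
⟨phi⟩ = 0.71 × (0.2608 − 0.0761) / (0.56 × 2.2) = 0.71 × 0.1499 = 0.1065

0.106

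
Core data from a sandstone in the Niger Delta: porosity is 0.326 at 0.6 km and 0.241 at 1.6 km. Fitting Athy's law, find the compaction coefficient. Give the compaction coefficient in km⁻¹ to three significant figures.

Athy: phi(d) = phi₀ e^(−kd) ⇒ phi₁/phi₂ = e^{k(d₂−d₁)} ⇒ k = ln(phi₁/phi₂)/(d₂−d₁)
k = ln(0.326/0.241) / (1.6 − 0.6) = ln(1.353) / 1 = 0.3021 / 1 = 0.3021 km⁻¹

0.302 km⁻¹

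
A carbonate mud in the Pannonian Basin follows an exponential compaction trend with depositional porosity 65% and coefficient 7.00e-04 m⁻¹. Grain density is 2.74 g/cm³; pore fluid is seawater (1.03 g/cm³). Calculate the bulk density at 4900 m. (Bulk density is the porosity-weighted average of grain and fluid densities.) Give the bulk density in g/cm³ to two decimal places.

2.70 g/cm³

Working in km (1 km = 1000 m; c in km⁻¹ = c in m⁻¹ × 1000):
Porosity at depth: n = 0.65·exp(−0.7×4.9) = 0.65×0.0324 = 0.0211
Bulk density: ρ_b = (1−n)ρ_g + n·ρ_f = 0.9789×2.74 + 0.0211×1.03
       = 2.682 + 0.022 = 2.704 g/cm³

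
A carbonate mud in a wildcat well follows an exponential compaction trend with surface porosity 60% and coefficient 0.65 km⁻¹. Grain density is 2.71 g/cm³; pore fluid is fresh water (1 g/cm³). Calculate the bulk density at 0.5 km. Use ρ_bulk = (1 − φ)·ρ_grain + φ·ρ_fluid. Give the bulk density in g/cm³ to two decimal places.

Porosity at depth: phi = 0.6·exp(−0.65×0.5) = 0.6×0.7225 = 0.4335
Bulk density: ρ_b = (1−phi)ρ_g + phi·ρ_f = 0.5665×2.71 + 0.4335×1
       = 1.535 + 0.434 = 1.969 g/cm³

1.97 g/cm³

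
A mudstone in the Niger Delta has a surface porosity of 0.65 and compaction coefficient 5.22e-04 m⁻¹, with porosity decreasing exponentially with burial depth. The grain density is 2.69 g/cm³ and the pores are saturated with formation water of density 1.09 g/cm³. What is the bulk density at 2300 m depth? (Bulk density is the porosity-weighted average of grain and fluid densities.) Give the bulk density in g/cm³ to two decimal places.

2.38 g/cm³

Working in km (1 km = 1000 m; β in km⁻¹ = β in m⁻¹ × 1000):
Porosity at depth: phi = 0.65·exp(−0.522×2.3) = 0.65×0.3010 = 0.1957
Bulk density: ρ_b = (1−phi)ρ_g + phi·ρ_f = 0.8043×2.69 + 0.1957×1.09
       = 2.164 + 0.213 = 2.377 g/cm³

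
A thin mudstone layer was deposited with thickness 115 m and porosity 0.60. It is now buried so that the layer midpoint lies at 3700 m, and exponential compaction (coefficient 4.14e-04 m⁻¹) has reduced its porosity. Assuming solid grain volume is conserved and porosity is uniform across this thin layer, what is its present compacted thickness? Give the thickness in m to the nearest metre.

53 m

Working in km (1 km = 1000 m; c in km⁻¹ = c in m⁻¹ × 1000):
Porosity at 3.7 km: φ = 0.6·exp(−0.414×3.7) = 0.1297
Solid-volume conservation: h(1−φ) = h₀(1−φ₀) ⇒ h = h₀·(1−φ₀)/(1−φ)
h = 0.115 × (1 − 0.6)/(1 − 0.1297) = 0.115 × 0.4596 = 0.0529 km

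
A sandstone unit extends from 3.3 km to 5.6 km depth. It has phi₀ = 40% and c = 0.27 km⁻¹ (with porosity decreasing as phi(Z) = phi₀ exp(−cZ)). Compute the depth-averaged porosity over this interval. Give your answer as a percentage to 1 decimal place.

⟨phi⟩ = (1/(Z₂−Z₁)) ∫ phi₀ e^(−cZ) dZ = phi₀·(e^(−c·Z₁) − e^(−c·Z₂)) / (c·(Z₂−Z₁))
e^(−0.27×3.3) = 0.4102; e^(−0.27×5.6) = 0.2205
⟨phi⟩ = 0.4 × (0.4102 − 0.2205) / (0.27 × 2.3) = 0.4 × 0.3056 = 0.1222

12.2%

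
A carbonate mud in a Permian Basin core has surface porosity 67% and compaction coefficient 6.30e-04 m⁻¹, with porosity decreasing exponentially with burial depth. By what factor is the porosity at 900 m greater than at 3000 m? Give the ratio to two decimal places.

Working in km (1 km = 1000 m; c in km⁻¹ = c in m⁻¹ × 1000):
n(Z₁)/n(Z₂) = e^(−c·Z₁)/e^(−c·Z₂) = e^{c(Z₂−Z₁)}
= exp(0.63 × 2.1) = exp(1.323) = 3.7547

3.75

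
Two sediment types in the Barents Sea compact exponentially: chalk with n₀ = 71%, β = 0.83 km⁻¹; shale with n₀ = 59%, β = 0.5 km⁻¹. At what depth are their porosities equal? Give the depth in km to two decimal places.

0.56 km

Set n₀ₐ e^(−βₐz) = n₀ᵦ e^(−βᵦz) ⇒ ln(n₀ₐ/n₀ᵦ) = (βₐ − βᵦ)·z
z = ln(0.71/0.59) / (0.83 − 0.5) = 0.1851 / 0.33 = 0.561 km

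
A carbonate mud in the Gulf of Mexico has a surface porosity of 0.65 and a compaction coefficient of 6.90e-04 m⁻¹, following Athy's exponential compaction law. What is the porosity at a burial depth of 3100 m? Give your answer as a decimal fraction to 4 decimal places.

0.0766

Working in km (1 km = 1000 m; β in km⁻¹ = β in m⁻¹ × 1000):
n = n₀·exp(−β·Z) = 0.65 × exp(−0.69 × 3.1) = 0.65 × exp(−2.139)
  = 0.65 × 0.1178 = 0.0766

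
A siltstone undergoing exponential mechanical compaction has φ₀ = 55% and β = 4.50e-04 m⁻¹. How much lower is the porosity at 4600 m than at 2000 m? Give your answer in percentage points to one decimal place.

15.4 percentage points

Working in km (1 km = 1000 m; β in km⁻¹ = β in m⁻¹ × 1000):
φ(2) = 0.55·e^(−0.45×2) = 0.2236
φ(4.6) = 0.55·e^(−0.45×4.6) = 0.0694
Δφ = 0.2236 − 0.0694 = 0.1542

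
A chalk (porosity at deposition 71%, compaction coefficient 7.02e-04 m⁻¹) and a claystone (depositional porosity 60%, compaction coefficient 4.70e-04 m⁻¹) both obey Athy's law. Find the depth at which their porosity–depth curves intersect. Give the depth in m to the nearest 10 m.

730 m

Working in km (1 km = 1000 m; k in km⁻¹ = k in m⁻¹ × 1000):
Set phi₀ₐ e^(−kₐZ) = phi₀ᵦ e^(−kᵦZ) ⇒ ln(phi₀ₐ/phi₀ᵦ) = (kₐ − kᵦ)·Z
Z = ln(0.71/0.6) / (0.702 − 0.47) = 0.1683 / 0.232 = 0.726 km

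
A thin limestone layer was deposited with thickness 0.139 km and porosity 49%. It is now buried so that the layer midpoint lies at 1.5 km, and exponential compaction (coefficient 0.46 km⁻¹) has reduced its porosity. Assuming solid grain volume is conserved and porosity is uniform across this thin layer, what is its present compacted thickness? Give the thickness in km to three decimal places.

0.094 km

Porosity at 1.5 km: n = 0.49·exp(−0.46×1.5) = 0.2458
Solid-volume conservation: h(1−n) = h₀(1−n₀) ⇒ h = h₀·(1−n₀)/(1−n)
h = 0.139 × (1 − 0.49)/(1 − 0.2458) = 0.139 × 0.6762 = 0.0940 km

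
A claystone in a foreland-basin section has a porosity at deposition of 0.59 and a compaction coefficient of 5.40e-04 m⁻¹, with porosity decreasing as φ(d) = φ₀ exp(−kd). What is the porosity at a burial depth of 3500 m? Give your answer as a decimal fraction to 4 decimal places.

Working in km (1 km = 1000 m; k in km⁻¹ = k in m⁻¹ × 1000):
φ = φ₀·exp(−k·d) = 0.59 × exp(−0.54 × 3.5) = 0.59 × exp(−1.89)
  = 0.59 × 0.1511 = 0.0891

0.0891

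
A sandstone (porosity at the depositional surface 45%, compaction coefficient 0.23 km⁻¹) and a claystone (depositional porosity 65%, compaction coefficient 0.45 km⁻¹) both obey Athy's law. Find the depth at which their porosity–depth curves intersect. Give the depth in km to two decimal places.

1.67 km

Set n₀ₐ e^(−kₐd) = n₀ᵦ e^(−kᵦd) ⇒ ln(n₀ₐ/n₀ᵦ) = (kₐ − kᵦ)·d
d = ln(0.45/0.65) / (0.23 − 0.45) = -0.3677 / -0.22 = 1.671 km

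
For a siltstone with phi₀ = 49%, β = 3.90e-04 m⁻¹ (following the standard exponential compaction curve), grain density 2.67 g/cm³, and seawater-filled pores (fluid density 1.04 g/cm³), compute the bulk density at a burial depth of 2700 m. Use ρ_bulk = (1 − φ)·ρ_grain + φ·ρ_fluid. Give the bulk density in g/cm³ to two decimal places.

Working in km (1 km = 1000 m; β in km⁻¹ = β in m⁻¹ × 1000):
Porosity at depth: phi = 0.49·exp(−0.39×2.7) = 0.49×0.3489 = 0.1710
Bulk density: ρ_b = (1−phi)ρ_g + phi·ρ_f = 0.8290×2.67 + 0.1710×1.04
       = 2.214 + 0.178 = 2.391 g/cm³

2.39 g/cm³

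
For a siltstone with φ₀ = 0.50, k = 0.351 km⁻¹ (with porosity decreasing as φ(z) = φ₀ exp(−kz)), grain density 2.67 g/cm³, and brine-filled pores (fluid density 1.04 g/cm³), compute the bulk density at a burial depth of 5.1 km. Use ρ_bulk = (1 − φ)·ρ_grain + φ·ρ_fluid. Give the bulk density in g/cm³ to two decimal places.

Porosity at depth: φ = 0.5·exp(−0.351×5.1) = 0.5×0.1669 = 0.0835
Bulk density: ρ_b = (1−φ)ρ_g + φ·ρ_f = 0.9165×2.67 + 0.0835×1.04
       = 2.447 + 0.087 = 2.534 g/cm³

2.53 g/cm³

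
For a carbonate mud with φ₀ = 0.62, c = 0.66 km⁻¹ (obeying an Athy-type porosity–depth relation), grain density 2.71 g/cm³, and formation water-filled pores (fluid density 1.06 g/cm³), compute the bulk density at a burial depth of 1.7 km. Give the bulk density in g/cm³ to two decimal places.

2.38 g/cm³

Porosity at depth: φ = 0.62·exp(−0.66×1.7) = 0.62×0.3256 = 0.2019
Bulk density: ρ_b = (1−φ)ρ_g + φ·ρ_f = 0.7981×2.71 + 0.2019×1.06
       = 2.163 + 0.214 = 2.377 g/cm³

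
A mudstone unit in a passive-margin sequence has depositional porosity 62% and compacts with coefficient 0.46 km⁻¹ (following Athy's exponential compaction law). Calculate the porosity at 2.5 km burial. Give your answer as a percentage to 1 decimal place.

φ = φ₀·exp(−c·d) = 0.62 × exp(−0.46 × 2.5) = 0.62 × exp(−1.15)
  = 0.62 × 0.3166 = 0.1963

19.6%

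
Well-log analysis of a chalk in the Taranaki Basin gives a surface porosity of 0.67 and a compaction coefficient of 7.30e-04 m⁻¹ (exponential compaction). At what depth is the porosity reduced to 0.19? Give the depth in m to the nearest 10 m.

Working in km (1 km = 1000 m; c in km⁻¹ = c in m⁻¹ × 1000):
Invert Athy's law: z = ln(phi₀/phi) / c
z = ln(0.67/0.19) / 0.73 = ln(3.526) / 0.73 = 1.2603 / 0.73 = 1.726 km

1730 m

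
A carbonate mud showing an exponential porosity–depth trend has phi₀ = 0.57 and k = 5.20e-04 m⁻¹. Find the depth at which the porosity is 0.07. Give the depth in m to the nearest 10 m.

Working in km (1 km = 1000 m; k in km⁻¹ = k in m⁻¹ × 1000):
Invert Athy's law: d = ln(phi₀/phi) / k
d = ln(0.57/0.07) / 0.52 = ln(8.143) / 0.52 = 2.0971 / 0.52 = 4.033 km

4030 m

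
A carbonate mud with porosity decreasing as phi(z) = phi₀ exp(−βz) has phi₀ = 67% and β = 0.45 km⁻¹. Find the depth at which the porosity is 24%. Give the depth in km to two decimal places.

2.28 km

Invert Athy's law: z = ln(phi₀/phi) / β
z = ln(0.67/0.24) / 0.45 = ln(2.792) / 0.45 = 1.0266 / 0.45 = 2.281 km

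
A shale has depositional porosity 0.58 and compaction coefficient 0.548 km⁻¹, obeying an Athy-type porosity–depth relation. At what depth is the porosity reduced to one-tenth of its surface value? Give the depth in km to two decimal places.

φ/φ₀ = 1/10 ⇒ exp(−β·z) = 1/10 ⇒ z = ln(10) / β
z = 2.3026 / 0.548 = 4.202 km

4.20 km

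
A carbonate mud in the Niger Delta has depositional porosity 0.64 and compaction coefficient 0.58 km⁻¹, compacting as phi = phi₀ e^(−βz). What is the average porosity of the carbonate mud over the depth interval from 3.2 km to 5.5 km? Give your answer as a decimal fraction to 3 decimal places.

⟨phi⟩ = (1/(z₂−z₁)) ∫ phi₀ e^(−βz) dz = phi₀·(e^(−β·z₁) − e^(−β·z₂)) / (β·(z₂−z₁))
e^(−0.58×3.2) = 0.1563; e^(−0.58×5.5) = 0.0412
⟨phi⟩ = 0.64 × (0.1563 − 0.0412) / (0.58 × 2.3) = 0.64 × 0.0863 = 0.0552

0.055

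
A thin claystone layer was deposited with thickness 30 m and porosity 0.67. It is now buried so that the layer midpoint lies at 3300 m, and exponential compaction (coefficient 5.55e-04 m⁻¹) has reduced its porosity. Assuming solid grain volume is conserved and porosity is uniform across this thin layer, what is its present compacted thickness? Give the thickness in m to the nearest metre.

Working in km (1 km = 1000 m; k in km⁻¹ = k in m⁻¹ × 1000):
Porosity at 3.3 km: φ = 0.67·exp(−0.555×3.3) = 0.1073
Solid-volume conservation: h(1−φ) = h₀(1−φ₀) ⇒ h = h₀·(1−φ₀)/(1−φ)
h = 0.03 × (1 − 0.67)/(1 − 0.1073) = 0.03 × 0.3697 = 0.0111 km

11 m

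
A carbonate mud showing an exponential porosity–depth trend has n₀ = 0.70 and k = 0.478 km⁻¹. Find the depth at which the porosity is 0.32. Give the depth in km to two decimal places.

1.64 km

Invert Athy's law: Z = ln(n₀/n) / k
Z = ln(0.7/0.32) / 0.478 = ln(2.188) / 0.478 = 0.7828 / 0.478 = 1.638 km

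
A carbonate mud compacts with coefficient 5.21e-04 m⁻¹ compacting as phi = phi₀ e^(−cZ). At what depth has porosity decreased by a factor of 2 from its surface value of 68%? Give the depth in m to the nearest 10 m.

Working in km (1 km = 1000 m; c in km⁻¹ = c in m⁻¹ × 1000):
phi/phi₀ = 1/2 ⇒ exp(−c·Z) = 1/2 ⇒ Z = ln(2) / c
Z = 0.6931 / 0.521 = 1.330 km

1330 m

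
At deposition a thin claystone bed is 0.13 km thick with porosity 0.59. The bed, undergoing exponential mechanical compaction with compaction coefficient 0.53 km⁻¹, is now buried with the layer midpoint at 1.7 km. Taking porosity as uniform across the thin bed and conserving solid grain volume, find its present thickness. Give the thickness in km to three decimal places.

0.070 km

Porosity at 1.7 km: φ = 0.59·exp(−0.53×1.7) = 0.2396
Solid-volume conservation: h(1−φ) = h₀(1−φ₀) ⇒ h = h₀·(1−φ₀)/(1−φ)
h = 0.13 × (1 − 0.59)/(1 − 0.2396) = 0.13 × 0.5392 = 0.0701 km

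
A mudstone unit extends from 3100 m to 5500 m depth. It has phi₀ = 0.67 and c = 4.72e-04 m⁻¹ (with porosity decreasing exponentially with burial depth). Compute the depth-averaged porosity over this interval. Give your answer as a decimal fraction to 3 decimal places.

0.093

Working in km (1 km = 1000 m; c in km⁻¹ = c in m⁻¹ × 1000):
⟨phi⟩ = (1/(z₂−z₁)) ∫ phi₀ e^(−cz) dz = phi₀·(e^(−c·z₁) − e^(−c·z₂)) / (c·(z₂−z₁))
e^(−0.472×3.1) = 0.2315; e^(−0.472×5.5) = 0.0746
⟨phi⟩ = 0.67 × (0.2315 − 0.0746) / (0.472 × 2.4) = 0.67 × 0.1385 = 0.0928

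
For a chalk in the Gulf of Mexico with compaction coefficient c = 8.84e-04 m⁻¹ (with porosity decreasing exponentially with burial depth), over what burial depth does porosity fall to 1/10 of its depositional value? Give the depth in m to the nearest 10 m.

Working in km (1 km = 1000 m; c in km⁻¹ = c in m⁻¹ × 1000):
phi/phi₀ = 1/10 ⇒ exp(−c·d) = 1/10 ⇒ d = ln(10) / c
d = 2.3026 / 0.884 = 2.605 km

2600 m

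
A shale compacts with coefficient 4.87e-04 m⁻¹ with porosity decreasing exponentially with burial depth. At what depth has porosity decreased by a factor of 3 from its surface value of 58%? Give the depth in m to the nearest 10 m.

Working in km (1 km = 1000 m; k in km⁻¹ = k in m⁻¹ × 1000):
n/n₀ = 1/3 ⇒ exp(−k·Z) = 1/3 ⇒ Z = ln(3) / k
Z = 1.0986 / 0.487 = 2.256 km

2260 m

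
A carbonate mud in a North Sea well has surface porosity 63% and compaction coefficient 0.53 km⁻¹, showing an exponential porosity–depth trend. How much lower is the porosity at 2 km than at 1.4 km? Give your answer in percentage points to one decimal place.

8.2 percentage points

n(1.4) = 0.63·e^(−0.53×1.4) = 0.3000
n(2) = 0.63·e^(−0.53×2) = 0.2183
Δn = 0.3000 − 0.2183 = 0.0817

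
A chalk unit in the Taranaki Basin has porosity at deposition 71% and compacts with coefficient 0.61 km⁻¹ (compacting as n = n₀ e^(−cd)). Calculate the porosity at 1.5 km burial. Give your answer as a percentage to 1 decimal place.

n = n₀·exp(−c·d) = 0.71 × exp(−0.61 × 1.5) = 0.71 × exp(−0.915)
  = 0.71 × 0.4005 = 0.2844

28.4%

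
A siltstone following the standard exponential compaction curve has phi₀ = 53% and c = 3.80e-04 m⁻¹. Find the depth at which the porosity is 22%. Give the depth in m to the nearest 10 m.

Working in km (1 km = 1000 m; c in km⁻¹ = c in m⁻¹ × 1000):
Invert Athy's law: z = ln(phi₀/phi) / c
z = ln(0.53/0.22) / 0.38 = ln(2.409) / 0.38 = 0.8792 / 0.38 = 2.314 km

2310 m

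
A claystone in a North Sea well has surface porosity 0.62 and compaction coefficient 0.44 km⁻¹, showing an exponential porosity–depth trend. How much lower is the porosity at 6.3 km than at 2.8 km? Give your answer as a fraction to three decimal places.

0.142

phi(2.8) = 0.62·e^(−0.44×2.8) = 0.1809
phi(6.3) = 0.62·e^(−0.44×6.3) = 0.0388
Δphi = 0.1809 − 0.0388 = 0.1421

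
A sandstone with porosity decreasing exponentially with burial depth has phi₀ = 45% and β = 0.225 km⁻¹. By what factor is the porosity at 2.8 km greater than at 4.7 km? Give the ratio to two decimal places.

1.53

phi(Z₁)/phi(Z₂) = e^(−β·Z₁)/e^(−β·Z₂) = e^{β(Z₂−Z₁)}
= exp(0.225 × 1.9) = exp(0.4275) = 1.5334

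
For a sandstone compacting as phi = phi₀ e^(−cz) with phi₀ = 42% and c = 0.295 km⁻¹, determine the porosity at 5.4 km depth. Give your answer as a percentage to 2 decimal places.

8.54%

phi = phi₀·exp(−c·z) = 0.42 × exp(−0.295 × 5.4) = 0.42 × exp(−1.593)
  = 0.42 × 0.2033 = 0.0854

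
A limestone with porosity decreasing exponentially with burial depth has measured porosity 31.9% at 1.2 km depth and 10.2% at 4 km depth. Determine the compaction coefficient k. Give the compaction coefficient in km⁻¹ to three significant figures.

Athy: φ(d) = φ₀ e^(−kd) ⇒ φ₁/φ₂ = e^{k(d₂−d₁)} ⇒ k = ln(φ₁/φ₂)/(d₂−d₁)
k = ln(0.319/0.102) / (4 − 1.2) = ln(3.127) / 2.8 = 1.1402 / 2.8 = 0.4072 km⁻¹

0.407 km⁻¹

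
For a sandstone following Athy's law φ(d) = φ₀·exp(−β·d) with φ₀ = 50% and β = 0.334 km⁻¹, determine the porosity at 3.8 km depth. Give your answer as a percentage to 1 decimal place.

14.1%

φ = φ₀·exp(−β·d) = 0.5 × exp(−0.334 × 3.8) = 0.5 × exp(−1.269)
  = 0.5 × 0.2811 = 0.1405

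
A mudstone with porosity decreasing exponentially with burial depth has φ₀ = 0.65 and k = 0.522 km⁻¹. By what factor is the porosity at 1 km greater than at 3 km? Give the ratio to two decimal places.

2.84

φ(d₁)/φ(d₂) = e^(−k·d₁)/e^(−k·d₂) = e^{k(d₂−d₁)}
= exp(0.522 × 2) = exp(1.044) = 2.8406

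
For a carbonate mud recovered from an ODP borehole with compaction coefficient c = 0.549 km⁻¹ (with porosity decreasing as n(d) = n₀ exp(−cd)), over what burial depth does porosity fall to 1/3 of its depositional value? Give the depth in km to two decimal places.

n/n₀ = 1/3 ⇒ exp(−c·d) = 1/3 ⇒ d = ln(3) / c
d = 1.0986 / 0.549 = 2.001 km

2.00 km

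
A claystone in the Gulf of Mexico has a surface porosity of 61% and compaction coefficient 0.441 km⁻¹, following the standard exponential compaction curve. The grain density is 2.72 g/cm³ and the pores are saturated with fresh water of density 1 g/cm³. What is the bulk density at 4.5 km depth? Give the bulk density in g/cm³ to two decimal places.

Porosity at depth: n = 0.61·exp(−0.441×4.5) = 0.61×0.1374 = 0.0838
Bulk density: ρ_b = (1−n)ρ_g + n·ρ_f = 0.9162×2.72 + 0.0838×1
       = 2.492 + 0.084 = 2.576 g/cm³

2.58 g/cm³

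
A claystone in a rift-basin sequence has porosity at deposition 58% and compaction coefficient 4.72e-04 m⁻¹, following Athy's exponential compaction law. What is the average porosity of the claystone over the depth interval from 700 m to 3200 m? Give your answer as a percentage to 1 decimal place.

Working in km (1 km = 1000 m; k in km⁻¹ = k in m⁻¹ × 1000):
⟨n⟩ = (1/(d₂−d₁)) ∫ n₀ e^(−kd) dd = n₀·(e^(−k·d₁) − e^(−k·d₂)) / (k·(d₂−d₁))
e^(−0.472×0.7) = 0.7186; e^(−0.472×3.2) = 0.2208
⟨n⟩ = 0.58 × (0.7186 − 0.2208) / (0.472 × 2.5) = 0.58 × 0.4219 = 0.2447

24.5%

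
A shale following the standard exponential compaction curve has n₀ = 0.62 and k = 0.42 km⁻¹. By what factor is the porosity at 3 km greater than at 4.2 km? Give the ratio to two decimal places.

1.66

n(d₁)/n(d₂) = e^(−k·d₁)/e^(−k·d₂) = e^{k(d₂−d₁)}
= exp(0.42 × 1.2) = exp(0.504) = 1.6553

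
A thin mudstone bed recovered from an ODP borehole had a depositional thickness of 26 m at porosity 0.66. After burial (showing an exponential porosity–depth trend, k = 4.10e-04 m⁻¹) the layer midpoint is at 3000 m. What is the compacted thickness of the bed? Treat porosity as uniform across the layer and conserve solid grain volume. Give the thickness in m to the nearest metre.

11 m

Working in km (1 km = 1000 m; k in km⁻¹ = k in m⁻¹ × 1000):
Porosity at 3 km: phi = 0.66·exp(−0.41×3) = 0.1929
Solid-volume conservation: h(1−phi) = h₀(1−phi₀) ⇒ h = h₀·(1−phi₀)/(1−phi)
h = 0.026 × (1 − 0.66)/(1 − 0.1929) = 0.026 × 0.4213 = 0.0110 km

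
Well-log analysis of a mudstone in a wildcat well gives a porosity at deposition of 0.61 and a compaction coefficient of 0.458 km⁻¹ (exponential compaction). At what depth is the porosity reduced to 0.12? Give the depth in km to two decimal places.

3.55 km

Invert Athy's law: z = ln(phi₀/phi) / k
z = ln(0.61/0.12) / 0.458 = ln(5.083) / 0.458 = 1.6260 / 0.458 = 3.550 km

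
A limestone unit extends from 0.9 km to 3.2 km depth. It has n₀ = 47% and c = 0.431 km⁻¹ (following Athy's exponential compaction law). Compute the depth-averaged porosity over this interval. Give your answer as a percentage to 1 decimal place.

20.2%

⟨n⟩ = (1/(Z₂−Z₁)) ∫ n₀ e^(−cZ) dZ = n₀·(e^(−c·Z₁) − e^(−c·Z₂)) / (c·(Z₂−Z₁))
e^(−0.431×0.9) = 0.6785; e^(−0.431×3.2) = 0.2518
⟨n⟩ = 0.47 × (0.6785 − 0.2518) / (0.431 × 2.3) = 0.47 × 0.4304 = 0.2023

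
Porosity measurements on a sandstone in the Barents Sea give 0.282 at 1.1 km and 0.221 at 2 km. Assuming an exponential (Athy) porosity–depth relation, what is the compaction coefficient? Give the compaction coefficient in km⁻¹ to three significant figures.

Athy: φ(z) = φ₀ e^(−βz) ⇒ φ₁/φ₂ = e^{β(z₂−z₁)} ⇒ β = ln(φ₁/φ₂)/(z₂−z₁)
β = ln(0.282/0.221) / (2 − 1.1) = ln(1.276) / 0.9 = 0.2437 / 0.9 = 0.2708 km⁻¹

0.271 km⁻¹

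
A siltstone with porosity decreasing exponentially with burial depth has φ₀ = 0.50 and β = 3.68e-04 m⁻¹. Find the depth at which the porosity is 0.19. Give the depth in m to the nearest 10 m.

2630 m

Working in km (1 km = 1000 m; β in km⁻¹ = β in m⁻¹ × 1000):
Invert Athy's law: z = ln(φ₀/φ) / β
z = ln(0.5/0.19) / 0.368 = ln(2.632) / 0.368 = 0.9676 / 0.368 = 2.629 km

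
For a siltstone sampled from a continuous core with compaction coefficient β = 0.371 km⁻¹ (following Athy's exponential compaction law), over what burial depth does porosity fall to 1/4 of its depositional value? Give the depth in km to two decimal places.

n/n₀ = 1/4 ⇒ exp(−β·Z) = 1/4 ⇒ Z = ln(4) / β
Z = 1.3863 / 0.371 = 3.737 km

3.74 km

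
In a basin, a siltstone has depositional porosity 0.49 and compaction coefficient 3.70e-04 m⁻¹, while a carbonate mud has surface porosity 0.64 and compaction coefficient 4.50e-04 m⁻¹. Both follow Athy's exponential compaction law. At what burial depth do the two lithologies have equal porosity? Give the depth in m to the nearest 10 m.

Working in km (1 km = 1000 m; β in km⁻¹ = β in m⁻¹ × 1000):
Set φ₀ₐ e^(−βₐZ) = φ₀ᵦ e^(−βᵦZ) ⇒ ln(φ₀ₐ/φ₀ᵦ) = (βₐ − βᵦ)·Z
Z = ln(0.49/0.64) / (0.37 − 0.45) = -0.2671 / -0.08 = 3.338 km

3340 m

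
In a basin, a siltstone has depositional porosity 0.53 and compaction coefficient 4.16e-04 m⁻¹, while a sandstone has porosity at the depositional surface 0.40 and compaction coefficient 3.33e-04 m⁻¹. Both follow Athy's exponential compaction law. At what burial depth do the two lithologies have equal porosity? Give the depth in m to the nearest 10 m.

Working in km (1 km = 1000 m; β in km⁻¹ = β in m⁻¹ × 1000):
Set phi₀ₐ e^(−βₐd) = phi₀ᵦ e^(−βᵦd) ⇒ ln(phi₀ₐ/phi₀ᵦ) = (βₐ − βᵦ)·d
d = ln(0.53/0.4) / (0.416 − 0.333) = 0.2814 / 0.083 = 3.391 km

3390 m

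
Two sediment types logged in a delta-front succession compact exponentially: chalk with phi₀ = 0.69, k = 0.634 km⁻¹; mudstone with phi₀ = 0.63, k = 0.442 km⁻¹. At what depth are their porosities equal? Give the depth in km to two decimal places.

Set phi₀ₐ e^(−kₐz) = phi₀ᵦ e^(−kᵦz) ⇒ ln(phi₀ₐ/phi₀ᵦ) = (kₐ − kᵦ)·z
z = ln(0.69/0.63) / (0.634 − 0.442) = 0.0910 / 0.192 = 0.474 km

0.47 km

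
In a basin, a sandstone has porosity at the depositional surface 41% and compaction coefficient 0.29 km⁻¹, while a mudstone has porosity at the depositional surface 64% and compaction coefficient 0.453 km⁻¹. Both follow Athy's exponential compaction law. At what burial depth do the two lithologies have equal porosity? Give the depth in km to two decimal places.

2.73 km

Set phi₀ₐ e^(−βₐd) = phi₀ᵦ e^(−βᵦd) ⇒ ln(phi₀ₐ/phi₀ᵦ) = (βₐ − βᵦ)·d
d = ln(0.41/0.64) / (0.29 − 0.453) = -0.4453 / -0.163 = 2.732 km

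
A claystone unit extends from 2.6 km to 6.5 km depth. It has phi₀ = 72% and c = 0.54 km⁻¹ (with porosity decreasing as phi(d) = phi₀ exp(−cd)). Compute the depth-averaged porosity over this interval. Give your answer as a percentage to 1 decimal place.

7.4%

⟨phi⟩ = (1/(d₂−d₁)) ∫ phi₀ e^(−cd) dd = phi₀·(e^(−c·d₁) − e^(−c·d₂)) / (c·(d₂−d₁))
e^(−0.54×2.6) = 0.2456; e^(−0.54×6.5) = 0.0299
⟨phi⟩ = 0.72 × (0.2456 − 0.0299) / (0.54 × 3.9) = 0.72 × 0.1024 = 0.0737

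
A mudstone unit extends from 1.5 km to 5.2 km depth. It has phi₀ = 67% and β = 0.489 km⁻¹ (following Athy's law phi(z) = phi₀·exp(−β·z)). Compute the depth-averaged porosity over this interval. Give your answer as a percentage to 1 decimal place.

14.9%

⟨phi⟩ = (1/(z₂−z₁)) ∫ phi₀ e^(−βz) dz = phi₀·(e^(−β·z₁) − e^(−β·z₂)) / (β·(z₂−z₁))
e^(−0.489×1.5) = 0.4802; e^(−0.489×5.2) = 0.0786
⟨phi⟩ = 0.67 × (0.4802 − 0.0786) / (0.489 × 3.7) = 0.67 × 0.2220 = 0.1487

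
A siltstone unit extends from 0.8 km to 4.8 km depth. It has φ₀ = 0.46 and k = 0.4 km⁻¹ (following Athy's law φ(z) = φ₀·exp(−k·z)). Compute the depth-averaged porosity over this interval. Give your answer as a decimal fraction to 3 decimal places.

0.167

⟨φ⟩ = (1/(z₂−z₁)) ∫ φ₀ e^(−kz) dz = φ₀·(e^(−k·z₁) − e^(−k·z₂)) / (k·(z₂−z₁))
e^(−0.4×0.8) = 0.7261; e^(−0.4×4.8) = 0.1466
⟨φ⟩ = 0.46 × (0.7261 − 0.1466) / (0.4 × 4) = 0.46 × 0.3622 = 0.1666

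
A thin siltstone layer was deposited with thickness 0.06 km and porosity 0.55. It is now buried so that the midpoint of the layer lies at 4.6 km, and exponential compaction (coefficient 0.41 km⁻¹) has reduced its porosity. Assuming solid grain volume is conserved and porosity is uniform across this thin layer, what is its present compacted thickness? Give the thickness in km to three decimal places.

Porosity at 4.6 km: φ = 0.55·exp(−0.41×4.6) = 0.0834
Solid-volume conservation: h(1−φ) = h₀(1−φ₀) ⇒ h = h₀·(1−φ₀)/(1−φ)
h = 0.06 × (1 − 0.55)/(1 − 0.0834) = 0.06 × 0.4910 = 0.0295 km

0.029 km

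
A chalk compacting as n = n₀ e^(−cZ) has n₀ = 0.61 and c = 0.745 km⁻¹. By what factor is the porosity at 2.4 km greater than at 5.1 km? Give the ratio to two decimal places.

7.47

n(Z₁)/n(Z₂) = e^(−c·Z₁)/e^(−c·Z₂) = e^{c(Z₂−Z₁)}
= exp(0.745 × 2.7) = exp(2.011) = 7.4745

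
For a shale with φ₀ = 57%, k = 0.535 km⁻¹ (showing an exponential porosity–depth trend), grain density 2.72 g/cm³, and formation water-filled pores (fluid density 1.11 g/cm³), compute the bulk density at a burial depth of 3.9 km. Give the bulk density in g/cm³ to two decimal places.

Porosity at depth: φ = 0.57·exp(−0.535×3.9) = 0.57×0.1241 = 0.0707
Bulk density: ρ_b = (1−φ)ρ_g + φ·ρ_f = 0.9293×2.72 + 0.0707×1.11
       = 2.528 + 0.079 = 2.606 g/cm³

2.61 g/cm³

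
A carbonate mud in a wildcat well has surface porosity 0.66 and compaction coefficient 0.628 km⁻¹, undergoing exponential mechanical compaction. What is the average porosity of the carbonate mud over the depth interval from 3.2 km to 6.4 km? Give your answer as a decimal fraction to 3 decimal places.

⟨n⟩ = (1/(Z₂−Z₁)) ∫ n₀ e^(−kZ) dZ = n₀·(e^(−k·Z₁) − e^(−k·Z₂)) / (k·(Z₂−Z₁))
e^(−0.628×3.2) = 0.1340; e^(−0.628×6.4) = 0.0180
⟨n⟩ = 0.66 × (0.1340 − 0.0180) / (0.628 × 3.2) = 0.66 × 0.0578 = 0.0381

0.038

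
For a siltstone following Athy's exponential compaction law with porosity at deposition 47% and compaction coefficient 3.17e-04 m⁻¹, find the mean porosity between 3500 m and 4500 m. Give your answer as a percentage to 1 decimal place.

13.3%

Working in km (1 km = 1000 m; c in km⁻¹ = c in m⁻¹ × 1000):
⟨phi⟩ = (1/(d₂−d₁)) ∫ phi₀ e^(−cd) dd = phi₀·(e^(−c·d₁) − e^(−c·d₂)) / (c·(d₂−d₁))
e^(−0.317×3.5) = 0.3297; e^(−0.317×4.5) = 0.2401
⟨phi⟩ = 0.47 × (0.3297 − 0.2401) / (0.317 × 1) = 0.47 × 0.2826 = 0.1328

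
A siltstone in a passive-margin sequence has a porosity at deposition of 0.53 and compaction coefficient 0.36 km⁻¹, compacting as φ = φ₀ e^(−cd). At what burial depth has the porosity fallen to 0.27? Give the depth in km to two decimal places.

1.87 km

Invert Athy's law: d = ln(φ₀/φ) / c
d = ln(0.53/0.27) / 0.36 = ln(1.963) / 0.36 = 0.6745 / 0.36 = 1.873 km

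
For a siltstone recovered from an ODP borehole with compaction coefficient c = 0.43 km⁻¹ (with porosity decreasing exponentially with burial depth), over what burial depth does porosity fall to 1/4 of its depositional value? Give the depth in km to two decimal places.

φ/φ₀ = 1/4 ⇒ exp(−c·Z) = 1/4 ⇒ Z = ln(4) / c
Z = 1.3863 / 0.43 = 3.224 km

3.22 km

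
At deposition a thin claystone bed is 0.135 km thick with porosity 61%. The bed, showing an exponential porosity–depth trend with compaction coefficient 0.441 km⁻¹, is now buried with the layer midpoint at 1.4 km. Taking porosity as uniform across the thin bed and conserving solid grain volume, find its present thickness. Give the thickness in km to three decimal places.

Porosity at 1.4 km: phi = 0.61·exp(−0.441×1.4) = 0.3290
Solid-volume conservation: h(1−phi) = h₀(1−phi₀) ⇒ h = h₀·(1−phi₀)/(1−phi)
h = 0.135 × (1 − 0.61)/(1 − 0.3290) = 0.135 × 0.5812 = 0.0785 km

0.078 km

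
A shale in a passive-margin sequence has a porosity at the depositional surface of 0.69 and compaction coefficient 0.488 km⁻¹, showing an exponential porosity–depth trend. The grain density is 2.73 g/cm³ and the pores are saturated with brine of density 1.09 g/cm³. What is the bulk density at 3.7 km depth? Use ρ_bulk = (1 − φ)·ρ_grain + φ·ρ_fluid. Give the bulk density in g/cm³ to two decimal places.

2.54 g/cm³

Porosity at depth: φ = 0.69·exp(−0.488×3.7) = 0.69×0.1644 = 0.1134
Bulk density: ρ_b = (1−φ)ρ_g + φ·ρ_f = 0.8866×2.73 + 0.1134×1.09
       = 2.420 + 0.124 = 2.544 g/cm³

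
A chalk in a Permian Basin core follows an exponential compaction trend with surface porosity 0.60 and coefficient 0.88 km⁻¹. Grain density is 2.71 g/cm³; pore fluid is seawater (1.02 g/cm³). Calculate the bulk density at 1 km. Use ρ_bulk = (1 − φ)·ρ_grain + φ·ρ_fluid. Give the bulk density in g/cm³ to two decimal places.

Porosity at depth: φ = 0.6·exp(−0.88×1) = 0.6×0.4148 = 0.2489
Bulk density: ρ_b = (1−φ)ρ_g + φ·ρ_f = 0.7511×2.71 + 0.2489×1.02
       = 2.036 + 0.254 = 2.289 g/cm³

2.29 g/cm³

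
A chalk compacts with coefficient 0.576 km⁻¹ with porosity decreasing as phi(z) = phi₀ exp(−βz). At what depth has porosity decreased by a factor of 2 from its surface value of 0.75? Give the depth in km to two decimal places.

1.20 km

phi/phi₀ = 1/2 ⇒ exp(−β·z) = 1/2 ⇒ z = ln(2) / β
z = 0.6931 / 0.576 = 1.203 km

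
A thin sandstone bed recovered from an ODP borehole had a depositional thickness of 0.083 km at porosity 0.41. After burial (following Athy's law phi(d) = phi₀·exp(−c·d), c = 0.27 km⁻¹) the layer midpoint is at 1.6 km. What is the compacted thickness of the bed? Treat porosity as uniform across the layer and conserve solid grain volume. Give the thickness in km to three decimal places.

Porosity at 1.6 km: phi = 0.41·exp(−0.27×1.6) = 0.2662
Solid-volume conservation: h(1−phi) = h₀(1−phi₀) ⇒ h = h₀·(1−phi₀)/(1−phi)
h = 0.083 × (1 − 0.41)/(1 − 0.2662) = 0.083 × 0.8040 = 0.0667 km

0.067 km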